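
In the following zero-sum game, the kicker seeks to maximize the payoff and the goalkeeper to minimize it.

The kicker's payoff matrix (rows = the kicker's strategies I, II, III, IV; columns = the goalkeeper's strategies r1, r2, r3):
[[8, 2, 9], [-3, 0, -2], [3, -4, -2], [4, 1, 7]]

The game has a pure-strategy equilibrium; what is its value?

Row minima: 2, -3, -4, 1 → the kicker's maximin is 2.
Column maxima: 8, 2, 9 → the goalkeeper's minimax is 2.
They coincide at (I, r2), so the value is 2.

2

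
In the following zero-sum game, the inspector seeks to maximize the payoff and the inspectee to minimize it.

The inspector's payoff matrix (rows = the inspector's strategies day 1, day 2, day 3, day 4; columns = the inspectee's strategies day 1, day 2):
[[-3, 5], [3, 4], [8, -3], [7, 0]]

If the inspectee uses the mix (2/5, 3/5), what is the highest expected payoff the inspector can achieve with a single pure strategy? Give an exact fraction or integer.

18/5

day 1: (-3)·(2/5) + (5)·(3/5) = 9/5.
day 2: (3)·(2/5) + (4)·(3/5) = 18/5.
day 3: (8)·(2/5) + (-3)·(3/5) = 7/5.
day 4: (7)·(2/5) + (0)·(3/5) = 14/5.
The best pure response is day 2 with expected payoff 18/5.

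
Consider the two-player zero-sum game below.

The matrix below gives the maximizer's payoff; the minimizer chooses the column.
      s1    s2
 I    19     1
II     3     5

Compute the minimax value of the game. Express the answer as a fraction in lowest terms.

Row minima are 1 and 3, so the maximizer's maximin is 3; column maxima are 19 and 5, so the minimizer's minimax is 5. These differ, so the equilibrium is in mixed strategies.
Let the maximizer play I with probability p. The minimizer is indifferent when 19p + 3(1−p) = p + 5(1−p), giving p = 1/10.
Let the minimizer play s1 with probability q. The maximizer is indifferent when 19q + (1−q) = 3q + 5(1−q), giving q = 1/5.
The value is 19·(1/5) + (1)·(4/5) = 23/5.

23/5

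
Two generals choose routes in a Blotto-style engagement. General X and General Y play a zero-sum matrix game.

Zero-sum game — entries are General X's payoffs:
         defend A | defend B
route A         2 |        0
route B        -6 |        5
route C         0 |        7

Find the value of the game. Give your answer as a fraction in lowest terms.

14/9

Row route B is strictly dominated by row route C, so General X never plays it.
The remaining 2×2 game on (route A, route C) × (defend A, defend B) has no saddle point. Let General X play route A with probability p; indifference gives 2p = 7(1−p), so p = 7/9.
Similarly General Y's optimal q on defend A is 7/9, and the value is 2·(7/9) + (0)·(2/9) = 14/9.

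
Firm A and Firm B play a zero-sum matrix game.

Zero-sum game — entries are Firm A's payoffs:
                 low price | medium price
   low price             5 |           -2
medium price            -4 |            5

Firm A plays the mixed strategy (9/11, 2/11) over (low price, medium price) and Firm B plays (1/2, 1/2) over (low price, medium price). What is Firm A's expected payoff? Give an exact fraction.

Against (1/2, 1/2), each row's expected payoff is low price: 3/2; medium price: 1/2.
Taking the (9/11, 2/11)-weighted average: (9/11)·(3/2) + (2/11)·(1/2) = 29/22.

29/22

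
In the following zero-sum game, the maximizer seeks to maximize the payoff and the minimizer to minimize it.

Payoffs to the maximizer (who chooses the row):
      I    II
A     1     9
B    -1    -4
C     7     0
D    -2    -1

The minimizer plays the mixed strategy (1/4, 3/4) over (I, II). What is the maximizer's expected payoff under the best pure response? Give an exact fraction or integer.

A: (1)·(1/4) + (9)·(3/4) = 7.
B: (-1)·(1/4) + (-4)·(3/4) = -13/4.
C: (7)·(1/4) + (0)·(3/4) = 7/4.
D: (-2)·(1/4) + (-1)·(3/4) = -5/4.
The best pure response is A with expected payoff 7.

7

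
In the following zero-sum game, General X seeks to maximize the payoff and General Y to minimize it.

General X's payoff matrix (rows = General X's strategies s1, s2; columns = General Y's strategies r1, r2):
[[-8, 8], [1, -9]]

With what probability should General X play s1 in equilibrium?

Row minima are -8 and -9, so General X's maximin is -8; column maxima are 1 and 8, so General Y's minimax is 1. These differ, so the equilibrium is in mixed strategies.
Let General X play s1 with probability p. General Y is indifferent when −8p + (1−p) = 8p − 9(1−p), giving p = 5/13.

5/13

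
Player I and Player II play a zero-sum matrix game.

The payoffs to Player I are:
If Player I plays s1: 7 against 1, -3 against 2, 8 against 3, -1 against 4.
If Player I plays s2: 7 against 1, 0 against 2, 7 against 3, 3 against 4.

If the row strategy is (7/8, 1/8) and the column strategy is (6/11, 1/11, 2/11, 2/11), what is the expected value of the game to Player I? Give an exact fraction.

Against (6/11, 1/11, 2/11, 2/11), each row's expected payoff is s1: 53/11; s2: 62/11.
Taking the (7/8, 1/8)-weighted average: (7/8)·(53/11) + (1/8)·(62/11) = 433/88.

433/88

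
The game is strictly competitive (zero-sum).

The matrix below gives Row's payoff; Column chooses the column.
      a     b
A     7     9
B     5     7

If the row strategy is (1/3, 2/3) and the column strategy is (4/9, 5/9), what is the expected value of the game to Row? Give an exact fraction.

61/9

Against (4/9, 5/9), each row's expected payoff is A: 73/9; B: 55/9.
Taking the (1/3, 2/3)-weighted average: (1/3)·(73/9) + (2/3)·(55/9) = 61/9.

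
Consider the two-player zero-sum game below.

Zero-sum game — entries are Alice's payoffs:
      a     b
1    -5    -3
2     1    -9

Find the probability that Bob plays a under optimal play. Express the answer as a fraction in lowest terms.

Row minima are -5 and -9, so Alice's maximin is -5; column maxima are 1 and -3, so Bob's minimax is -3. These differ, so the equilibrium is in mixed strategies.
Let Bob play a with probability q. Alice is indifferent when −5q − 3(1−q) = q − 9(1−q), giving q = 1/2.

1/2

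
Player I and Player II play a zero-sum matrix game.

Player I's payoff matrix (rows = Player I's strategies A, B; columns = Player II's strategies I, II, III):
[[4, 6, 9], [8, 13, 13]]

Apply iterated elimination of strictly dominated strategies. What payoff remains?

Row A is strictly dominated by row B (8>4, 13>6, 13>9); eliminate A.
Column III is strictly dominated by I for Player II (8<13); eliminate III.
Column II is strictly dominated by I for Player II (8<13); eliminate II.
Only (B, I) remains, with payoff 8.

8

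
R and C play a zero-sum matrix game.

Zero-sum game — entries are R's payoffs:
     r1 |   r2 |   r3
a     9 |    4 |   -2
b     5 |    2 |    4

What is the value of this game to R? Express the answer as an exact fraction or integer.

Column r1 is strictly dominated by r2 for C (it gives R more in every row).
The remaining 2×2 game on (a, b) × (r2, r3) has no saddle point. Let R play a with probability p; indifference gives 4p + 2(1−p) = −2p + 4(1−p), so p = 1/4.
Similarly C's optimal q on r2 is 3/4, and the value is 4·(3/4) + (-2)·(1/4) = 5/2.

5/2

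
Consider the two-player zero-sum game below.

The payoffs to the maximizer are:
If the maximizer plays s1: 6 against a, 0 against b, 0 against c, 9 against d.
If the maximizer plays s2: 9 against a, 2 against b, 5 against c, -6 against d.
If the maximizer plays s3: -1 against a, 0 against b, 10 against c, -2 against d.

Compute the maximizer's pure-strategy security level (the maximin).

0

The worst-case payoff for each row is s1: 0, s2: -6, s3: -2.
The best of these is 0.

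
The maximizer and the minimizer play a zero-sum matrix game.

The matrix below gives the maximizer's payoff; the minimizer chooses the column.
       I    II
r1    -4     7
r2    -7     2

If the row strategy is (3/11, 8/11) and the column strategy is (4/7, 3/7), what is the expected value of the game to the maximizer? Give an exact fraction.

-23/11

Against (4/7, 3/7), each row's expected payoff is r1: 5/7; r2: -22/7.
Taking the (3/11, 8/11)-weighted average: (3/11)·(5/7) + (8/11)·(-22/7) = -23/11.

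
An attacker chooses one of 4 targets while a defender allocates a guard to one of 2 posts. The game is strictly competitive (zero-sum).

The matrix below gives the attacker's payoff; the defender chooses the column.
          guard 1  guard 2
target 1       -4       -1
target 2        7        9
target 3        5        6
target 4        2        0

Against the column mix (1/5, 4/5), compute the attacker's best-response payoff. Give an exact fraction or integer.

target 1: (-4)·(1/5) + (-1)·(4/5) = -8/5.
target 2: (7)·(1/5) + (9)·(4/5) = 43/5.
target 3: (5)·(1/5) + (6)·(4/5) = 29/5.
target 4: (2)·(1/5) + (0)·(4/5) = 2/5.
The best pure response is target 2 with expected payoff 43/5.

43/5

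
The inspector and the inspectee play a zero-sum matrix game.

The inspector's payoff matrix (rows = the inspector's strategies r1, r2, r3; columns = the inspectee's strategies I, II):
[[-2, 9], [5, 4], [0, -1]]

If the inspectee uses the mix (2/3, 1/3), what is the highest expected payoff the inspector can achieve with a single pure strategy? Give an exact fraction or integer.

14/3

r1: (-2)·(2/3) + (9)·(1/3) = 5/3.
r2: (5)·(2/3) + (4)·(1/3) = 14/3.
r3: (0)·(2/3) + (-1)·(1/3) = -1/3.
The best pure response is r2 with expected payoff 14/3.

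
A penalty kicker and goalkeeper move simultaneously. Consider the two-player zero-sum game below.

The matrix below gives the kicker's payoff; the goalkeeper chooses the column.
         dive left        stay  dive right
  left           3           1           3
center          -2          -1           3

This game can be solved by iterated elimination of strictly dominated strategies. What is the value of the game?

Column dive right is strictly dominated by stay for the goalkeeper (1<3, -1<3); eliminate dive right.
Row center is strictly dominated by row left (3>-2, 1>-1); eliminate center.
Column dive left is strictly dominated by stay for the goalkeeper (1<3); eliminate dive left.
Only (left, stay) remains, with payoff 1.

1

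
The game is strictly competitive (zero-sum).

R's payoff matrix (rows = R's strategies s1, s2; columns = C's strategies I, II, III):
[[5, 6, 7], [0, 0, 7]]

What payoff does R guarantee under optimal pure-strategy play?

5

Row minima: 5, 0 → R's maximin is 5.
Column maxima: 5, 6, 7 → C's minimax is 5.
They coincide at (s1, I), so the value is 5.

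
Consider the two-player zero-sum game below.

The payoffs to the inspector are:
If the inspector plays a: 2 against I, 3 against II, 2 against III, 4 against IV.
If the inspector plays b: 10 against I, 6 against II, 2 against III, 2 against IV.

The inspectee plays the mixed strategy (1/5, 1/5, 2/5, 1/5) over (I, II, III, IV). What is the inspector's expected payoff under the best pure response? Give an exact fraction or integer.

a: (2)·(1/5) + (3)·(1/5) + (2)·(2/5) + (4)·(1/5) = 13/5.
b: (10)·(1/5) + (6)·(1/5) + (2)·(2/5) + (2)·(1/5) = 22/5.
The best pure response is b with expected payoff 22/5.

22/5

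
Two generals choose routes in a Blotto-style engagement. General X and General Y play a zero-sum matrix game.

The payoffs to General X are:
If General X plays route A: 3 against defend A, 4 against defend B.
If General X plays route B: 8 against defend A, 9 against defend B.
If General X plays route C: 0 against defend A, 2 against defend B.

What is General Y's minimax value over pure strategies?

8

The worst case (largest entry) in each column is defend A: 8, defend B: 9.
The best (smallest) of these is 8.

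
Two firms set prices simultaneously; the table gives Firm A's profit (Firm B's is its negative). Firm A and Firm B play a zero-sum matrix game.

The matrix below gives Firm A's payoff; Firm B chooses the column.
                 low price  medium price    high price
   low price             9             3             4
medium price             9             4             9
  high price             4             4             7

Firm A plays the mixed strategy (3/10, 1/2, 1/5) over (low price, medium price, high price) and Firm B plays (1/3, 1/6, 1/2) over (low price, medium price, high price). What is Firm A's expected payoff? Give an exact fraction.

Against (1/3, 1/6, 1/2), each row's expected payoff is low price: 11/2; medium price: 49/6; high price: 11/2.
Taking the (3/10, 1/2, 1/5)-weighted average: (3/10)·(11/2) + (1/2)·(49/6) + (1/5)·(11/2) = 41/6.

41/6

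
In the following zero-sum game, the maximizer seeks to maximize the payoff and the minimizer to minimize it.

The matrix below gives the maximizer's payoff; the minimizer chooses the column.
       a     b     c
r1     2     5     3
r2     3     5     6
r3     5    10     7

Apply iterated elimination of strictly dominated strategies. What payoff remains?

Row r1 is strictly dominated by row r3 (5>2, 10>5, 7>3); eliminate r1.
Row r2 is strictly dominated by row r3 (5>3, 10>5, 7>6); eliminate r2.
Column c is strictly dominated by a for the minimizer (5<7); eliminate c.
Column b is strictly dominated by a for the minimizer (5<10); eliminate b.
Only (r3, a) remains, with payoff 5.

5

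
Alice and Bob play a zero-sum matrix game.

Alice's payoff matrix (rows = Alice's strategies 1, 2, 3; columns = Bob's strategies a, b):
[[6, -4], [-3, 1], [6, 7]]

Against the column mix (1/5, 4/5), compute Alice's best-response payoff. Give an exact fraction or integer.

34/5

1: (6)·(1/5) + (-4)·(4/5) = -2.
2: (-3)·(1/5) + (1)·(4/5) = 1/5.
3: (6)·(1/5) + (7)·(4/5) = 34/5.
The best pure response is 3 with expected payoff 34/5.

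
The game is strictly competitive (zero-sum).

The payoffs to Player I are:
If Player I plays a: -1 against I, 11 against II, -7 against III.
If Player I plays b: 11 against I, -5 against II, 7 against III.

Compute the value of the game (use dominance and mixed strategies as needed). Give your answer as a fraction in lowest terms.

Column I is strictly dominated by III for Player II (it gives Player I more in every row).
The remaining 2×2 game on (a, b) × (II, III) has no saddle point. Let Player I play a with probability p; indifference gives 11p − 5(1−p) = −7p + 7(1−p), so p = 2/5.
Similarly Player II's optimal q on II is 7/15, and the value is 11·(7/15) + (-7)·(8/15) = 7/5.

7/5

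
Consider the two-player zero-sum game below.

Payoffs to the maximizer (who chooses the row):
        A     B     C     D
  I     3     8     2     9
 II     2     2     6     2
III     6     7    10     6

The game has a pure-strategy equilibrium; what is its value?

6

Row minima: 2, 2, 6 → the maximizer's maximin is 6.
Column maxima: 6, 8, 10, 9 → the minimizer's minimax is 6.
They coincide at (III, A), so the value is 6.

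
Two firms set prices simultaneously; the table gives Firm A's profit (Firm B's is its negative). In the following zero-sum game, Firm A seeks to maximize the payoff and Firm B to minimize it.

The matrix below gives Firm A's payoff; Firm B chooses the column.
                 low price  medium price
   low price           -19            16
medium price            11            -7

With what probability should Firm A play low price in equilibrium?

18/53

Row minima are -19 and -7, so Firm A's maximin is -7; column maxima are 11 and 16, so Firm B's minimax is 11. These differ, so the equilibrium is in mixed strategies.
Let Firm A play low price with probability p. Firm B is indifferent when −19p + 11(1−p) = 16p − 7(1−p), giving p = 18/53.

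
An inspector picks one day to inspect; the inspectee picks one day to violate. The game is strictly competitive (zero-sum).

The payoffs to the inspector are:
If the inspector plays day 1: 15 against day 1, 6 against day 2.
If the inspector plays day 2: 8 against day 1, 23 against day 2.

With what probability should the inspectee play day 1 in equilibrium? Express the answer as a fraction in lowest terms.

Row minima are 6 and 8, so the inspector's maximin is 8; column maxima are 15 and 23, so the inspectee's minimax is 15. These differ, so the equilibrium is in mixed strategies.
Let the inspectee play day 1 with probability q. The inspector is indifferent when 15q + 6(1−q) = 8q + 23(1−q), giving q = 17/24.

17/24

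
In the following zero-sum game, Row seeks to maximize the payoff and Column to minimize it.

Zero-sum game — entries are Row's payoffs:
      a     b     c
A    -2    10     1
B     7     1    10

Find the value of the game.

4

Column c is strictly dominated by a for Column (it gives Row more in every row).
The remaining 2×2 game on (A, B) × (a, b) has no saddle point. Let Row play A with probability p; indifference gives −2p + 7(1−p) = 10p + (1−p), so p = 1/3.
Similarly Column's optimal q on a is 1/2, and the value is -2·(1/2) + (10)·(1/2) = 4.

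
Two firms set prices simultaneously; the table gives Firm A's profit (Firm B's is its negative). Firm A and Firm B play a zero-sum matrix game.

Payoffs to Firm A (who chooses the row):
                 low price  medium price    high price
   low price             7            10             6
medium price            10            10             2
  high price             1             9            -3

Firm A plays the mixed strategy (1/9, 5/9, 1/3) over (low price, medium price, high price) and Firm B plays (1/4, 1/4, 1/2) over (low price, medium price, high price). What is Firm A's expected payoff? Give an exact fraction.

Against (1/4, 1/4, 1/2), each row's expected payoff is low price: 29/4; medium price: 6; high price: 1.
Taking the (1/9, 5/9, 1/3)-weighted average: (1/9)·(29/4) + (5/9)·(6) + (1/3)·(1) = 161/36.

161/36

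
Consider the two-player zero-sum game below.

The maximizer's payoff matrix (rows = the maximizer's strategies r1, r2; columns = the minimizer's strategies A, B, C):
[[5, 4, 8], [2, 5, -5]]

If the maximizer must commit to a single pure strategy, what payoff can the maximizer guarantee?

The worst-case payoff for each row is r1: 4, r2: -5.
The best of these is 4.

4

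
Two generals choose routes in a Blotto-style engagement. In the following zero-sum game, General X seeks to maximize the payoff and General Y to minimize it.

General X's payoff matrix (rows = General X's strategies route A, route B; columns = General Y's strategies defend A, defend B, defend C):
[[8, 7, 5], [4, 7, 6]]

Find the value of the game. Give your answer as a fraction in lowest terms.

28/5

Column defend B is strictly dominated by defend C for General Y (it gives General X more in every row).
The remaining 2×2 game on (route A, route B) × (defend A, defend C) has no saddle point. Let General X play route A with probability p; indifference gives 8p + 4(1−p) = 5p + 6(1−p), so p = 2/5.
Similarly General Y's optimal q on defend A is 1/5, and the value is 8·(1/5) + (5)·(4/5) = 28/5.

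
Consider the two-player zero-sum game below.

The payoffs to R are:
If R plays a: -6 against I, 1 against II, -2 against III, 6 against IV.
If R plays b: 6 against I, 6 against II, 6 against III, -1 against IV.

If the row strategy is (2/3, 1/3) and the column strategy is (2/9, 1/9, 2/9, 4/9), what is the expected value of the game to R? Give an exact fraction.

44/27

Against (2/9, 1/9, 2/9, 4/9), each row's expected payoff is a: 1; b: 26/9.
Taking the (2/3, 1/3)-weighted average: (2/3)·(1) + (1/3)·(26/9) = 44/27.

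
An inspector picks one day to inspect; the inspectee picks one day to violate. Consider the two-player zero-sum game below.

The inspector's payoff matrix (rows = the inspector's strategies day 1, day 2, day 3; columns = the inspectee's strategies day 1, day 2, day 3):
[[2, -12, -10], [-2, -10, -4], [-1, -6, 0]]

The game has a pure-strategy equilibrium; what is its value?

Row minima: -12, -10, -6 → the inspector's maximin is -6.
Column maxima: 2, -6, 0 → the inspectee's minimax is -6.
They coincide at (day 3, day 2), so the value is -6.

-6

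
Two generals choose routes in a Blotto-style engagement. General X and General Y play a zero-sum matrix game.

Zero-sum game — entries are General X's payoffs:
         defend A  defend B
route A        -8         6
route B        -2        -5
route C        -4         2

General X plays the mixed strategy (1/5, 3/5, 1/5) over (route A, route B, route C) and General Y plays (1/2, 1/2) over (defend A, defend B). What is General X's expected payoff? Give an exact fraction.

Against (1/2, 1/2), each row's expected payoff is route A: -1; route B: -7/2; route C: -1.
Taking the (1/5, 3/5, 1/5)-weighted average: (1/5)·(-1) + (3/5)·(-7/2) + (1/5)·(-1) = -5/2.

-5/2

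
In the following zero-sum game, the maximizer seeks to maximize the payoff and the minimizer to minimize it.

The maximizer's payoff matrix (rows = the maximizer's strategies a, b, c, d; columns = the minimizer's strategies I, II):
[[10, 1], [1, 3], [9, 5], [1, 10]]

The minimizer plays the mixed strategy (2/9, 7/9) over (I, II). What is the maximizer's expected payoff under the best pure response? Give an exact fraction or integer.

8

a: (10)·(2/9) + (1)·(7/9) = 3.
b: (1)·(2/9) + (3)·(7/9) = 23/9.
c: (9)·(2/9) + (5)·(7/9) = 53/9.
d: (1)·(2/9) + (10)·(7/9) = 8.
The best pure response is d with expected payoff 8.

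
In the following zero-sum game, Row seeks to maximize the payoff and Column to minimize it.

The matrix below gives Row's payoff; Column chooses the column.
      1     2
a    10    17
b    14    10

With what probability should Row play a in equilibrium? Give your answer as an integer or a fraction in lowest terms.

4/11

Row minima are 10 and 10, so Row's maximin is 10; column maxima are 14 and 17, so Column's minimax is 14. These differ, so the equilibrium is in mixed strategies.
Let Row play a with probability p. Column is indifferent when 10p + 14(1−p) = 17p + 10(1−p), giving p = 4/11.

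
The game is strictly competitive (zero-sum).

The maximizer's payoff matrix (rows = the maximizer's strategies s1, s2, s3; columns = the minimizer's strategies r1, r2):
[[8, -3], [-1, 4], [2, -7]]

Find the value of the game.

Row s3 is strictly dominated by row s1, so the maximizer never plays it.
The remaining 2×2 game on (s1, s2) × (r1, r2) has no saddle point. Let the maximizer play s1 with probability p; indifference gives 8p − (1−p) = −3p + 4(1−p), so p = 5/16.
Similarly the minimizer's optimal q on r1 is 7/16, and the value is 8·(7/16) + (-3)·(9/16) = 29/16.

29/16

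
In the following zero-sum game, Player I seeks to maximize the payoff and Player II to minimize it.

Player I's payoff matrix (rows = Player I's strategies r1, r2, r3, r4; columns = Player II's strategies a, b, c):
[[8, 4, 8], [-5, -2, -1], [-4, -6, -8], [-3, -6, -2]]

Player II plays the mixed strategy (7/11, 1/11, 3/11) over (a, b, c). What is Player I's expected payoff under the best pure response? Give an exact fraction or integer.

84/11

r1: (8)·(7/11) + (4)·(1/11) + (8)·(3/11) = 84/11.
r2: (-5)·(7/11) + (-2)·(1/11) + (-1)·(3/11) = -40/11.
r3: (-4)·(7/11) + (-6)·(1/11) + (-8)·(3/11) = -58/11.
r4: (-3)·(7/11) + (-6)·(1/11) + (-2)·(3/11) = -3.
The best pure response is r1 with expected payoff 84/11.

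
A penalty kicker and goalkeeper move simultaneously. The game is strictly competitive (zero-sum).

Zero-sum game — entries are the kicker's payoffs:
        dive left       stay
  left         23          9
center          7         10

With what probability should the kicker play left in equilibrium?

Row minima are 9 and 7, so the kicker's maximin is 9; column maxima are 23 and 10, so the goalkeeper's minimax is 10. These differ, so the equilibrium is in mixed strategies.
Let the kicker play left with probability p. The goalkeeper is indifferent when 23p + 7(1−p) = 9p + 10(1−p), giving p = 3/17.

3/17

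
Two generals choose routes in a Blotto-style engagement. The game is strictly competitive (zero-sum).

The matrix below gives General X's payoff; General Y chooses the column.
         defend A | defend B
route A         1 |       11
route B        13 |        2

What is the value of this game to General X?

47/7

Row minima are 1 and 2, so General X's maximin is 2; column maxima are 13 and 11, so General Y's minimax is 11. These differ, so the equilibrium is in mixed strategies.
Let General X play route A with probability p. General Y is indifferent when p + 13(1−p) = 11p + 2(1−p), giving p = 11/21.
Let General Y play defend A with probability q. General X is indifferent when q + 11(1−q) = 13q + 2(1−q), giving q = 3/7.
The value is 1·(3/7) + (11)·(4/7) = 47/7.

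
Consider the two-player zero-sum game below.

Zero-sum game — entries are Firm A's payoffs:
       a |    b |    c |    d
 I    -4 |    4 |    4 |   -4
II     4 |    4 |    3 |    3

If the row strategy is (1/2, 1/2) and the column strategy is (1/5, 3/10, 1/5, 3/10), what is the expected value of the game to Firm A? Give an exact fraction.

7/4

Against (1/5, 3/10, 1/5, 3/10), each row's expected payoff is I: 0; II: 7/2.
Taking the (1/2, 1/2)-weighted average: (1/2)·(0) + (1/2)·(7/2) = 7/4.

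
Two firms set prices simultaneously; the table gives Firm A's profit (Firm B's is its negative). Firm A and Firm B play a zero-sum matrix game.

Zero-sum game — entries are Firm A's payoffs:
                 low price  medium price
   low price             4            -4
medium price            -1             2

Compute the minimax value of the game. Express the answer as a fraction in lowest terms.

Row minima are -4 and -1, so Firm A's maximin is -1; column maxima are 4 and 2, so Firm B's minimax is 2. These differ, so the equilibrium is in mixed strategies.
Let Firm A play low price with probability p. Firm B is indifferent when 4p − (1−p) = −4p + 2(1−p), giving p = 3/11.
Let Firm B play low price with probability q. Firm A is indifferent when 4q − 4(1−q) = −q + 2(1−q), giving q = 6/11.
The value is 4·(6/11) + (-4)·(5/11) = 4/11.

4/11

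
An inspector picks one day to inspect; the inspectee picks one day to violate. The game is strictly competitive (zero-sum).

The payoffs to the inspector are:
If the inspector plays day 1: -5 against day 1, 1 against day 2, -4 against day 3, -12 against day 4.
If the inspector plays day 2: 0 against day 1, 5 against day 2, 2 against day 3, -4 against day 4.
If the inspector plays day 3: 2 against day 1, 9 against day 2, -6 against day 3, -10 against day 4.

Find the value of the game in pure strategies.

Row minima: -12, -4, -10 → the inspector's maximin is -4.
Column maxima: 2, 9, 2, -4 → the inspectee's minimax is -4.
They coincide at (day 2, day 4), so the value is -4.

-4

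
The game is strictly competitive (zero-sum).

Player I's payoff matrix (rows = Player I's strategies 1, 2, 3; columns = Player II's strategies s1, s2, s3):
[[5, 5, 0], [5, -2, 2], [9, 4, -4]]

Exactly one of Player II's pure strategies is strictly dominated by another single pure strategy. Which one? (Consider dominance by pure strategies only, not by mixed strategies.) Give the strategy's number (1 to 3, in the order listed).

1

Player II prefers columns that give Player I less. Compare s1 with s3: 0 < 5, 2 < 5, -4 < 9.
So s3 strictly dominates s1 for Player II; s1 is strictly dominated.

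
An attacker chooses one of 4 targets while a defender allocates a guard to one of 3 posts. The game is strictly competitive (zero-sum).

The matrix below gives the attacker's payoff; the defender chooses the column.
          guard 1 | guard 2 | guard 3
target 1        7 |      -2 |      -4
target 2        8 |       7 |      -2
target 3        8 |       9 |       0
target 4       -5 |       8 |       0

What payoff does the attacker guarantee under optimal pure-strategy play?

Row minima: -4, -2, 0, -5 → the attacker's maximin is 0.
Column maxima: 8, 9, 0 → the defender's minimax is 0.
They coincide at (target 3, guard 3), so the value is 0.

0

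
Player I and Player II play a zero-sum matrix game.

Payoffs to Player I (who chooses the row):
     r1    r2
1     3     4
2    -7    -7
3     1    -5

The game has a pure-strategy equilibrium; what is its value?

3

Row minima: 3, -7, -5 → Player I's maximin is 3.
Column maxima: 3, 4 → Player II's minimax is 3.
They coincide at (1, r1), so the value is 3.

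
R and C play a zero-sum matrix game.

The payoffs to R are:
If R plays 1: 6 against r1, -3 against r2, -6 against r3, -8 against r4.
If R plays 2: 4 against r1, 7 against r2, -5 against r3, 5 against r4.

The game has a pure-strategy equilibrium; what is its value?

Row minima: -8, -5 → R's maximin is -5.
Column maxima: 6, 7, -5, 5 → C's minimax is -5.
They coincide at (2, r3), so the value is -5.

-5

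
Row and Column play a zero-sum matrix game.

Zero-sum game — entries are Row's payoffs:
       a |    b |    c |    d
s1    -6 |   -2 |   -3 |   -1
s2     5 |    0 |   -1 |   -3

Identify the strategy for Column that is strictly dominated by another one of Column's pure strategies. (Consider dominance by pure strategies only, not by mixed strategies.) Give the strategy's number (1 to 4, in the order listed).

Column prefers columns that give Row less. Compare b with c: -3 < -2, -1 < 0.
So c strictly dominates b for Column; b is strictly dominated.

2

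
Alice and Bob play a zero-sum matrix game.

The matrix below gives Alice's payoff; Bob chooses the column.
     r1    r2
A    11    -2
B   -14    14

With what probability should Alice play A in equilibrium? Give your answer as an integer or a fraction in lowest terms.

Row minima are -2 and -14, so Alice's maximin is -2; column maxima are 11 and 14, so Bob's minimax is 11. These differ, so the equilibrium is in mixed strategies.
Let Alice play A with probability p. Bob is indifferent when 11p − 14(1−p) = −2p + 14(1−p), giving p = 28/41.

28/41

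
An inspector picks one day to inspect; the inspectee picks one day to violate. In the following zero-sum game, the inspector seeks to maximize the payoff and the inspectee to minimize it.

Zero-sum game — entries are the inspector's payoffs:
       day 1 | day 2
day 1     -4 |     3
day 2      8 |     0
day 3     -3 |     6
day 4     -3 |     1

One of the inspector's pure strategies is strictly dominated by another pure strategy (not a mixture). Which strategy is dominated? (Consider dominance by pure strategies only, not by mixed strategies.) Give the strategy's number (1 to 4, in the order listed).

1

Compare day 1 with day 3: -3 > -4, 6 > 3.
So day 3 strictly dominates day 1 for the inspector; day 1 is strictly dominated.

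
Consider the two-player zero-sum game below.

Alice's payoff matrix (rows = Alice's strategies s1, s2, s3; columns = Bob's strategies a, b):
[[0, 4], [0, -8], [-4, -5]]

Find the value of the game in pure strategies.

Row minima: 0, -8, -5 → Alice's maximin is 0.
Column maxima: 0, 4 → Bob's minimax is 0.
They coincide at (s1, a), so the value is 0.

0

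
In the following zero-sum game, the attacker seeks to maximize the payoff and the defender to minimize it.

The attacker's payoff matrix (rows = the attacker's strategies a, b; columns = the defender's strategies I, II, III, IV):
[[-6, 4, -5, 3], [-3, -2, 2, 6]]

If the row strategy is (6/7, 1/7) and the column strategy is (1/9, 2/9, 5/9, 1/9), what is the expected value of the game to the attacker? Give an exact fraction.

-37/21

Against (1/9, 2/9, 5/9, 1/9), each row's expected payoff is a: -20/9; b: 1.
Taking the (6/7, 1/7)-weighted average: (6/7)·(-20/9) + (1/7)·(1) = -37/21.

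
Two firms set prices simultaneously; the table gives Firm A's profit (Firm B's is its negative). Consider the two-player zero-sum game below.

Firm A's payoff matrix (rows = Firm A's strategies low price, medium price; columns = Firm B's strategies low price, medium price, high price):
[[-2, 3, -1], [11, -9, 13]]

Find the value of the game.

3/5

Column high price is strictly dominated by low price for Firm B (it gives Firm A more in every row).
The remaining 2×2 game on (low price, medium price) × (low price, medium price) has no saddle point. Let Firm A play low price with probability p; indifference gives −2p + 11(1−p) = 3p − 9(1−p), so p = 4/5.
Similarly Firm B's optimal q on low price is 12/25, and the value is -2·(12/25) + (3)·(13/25) = 3/5.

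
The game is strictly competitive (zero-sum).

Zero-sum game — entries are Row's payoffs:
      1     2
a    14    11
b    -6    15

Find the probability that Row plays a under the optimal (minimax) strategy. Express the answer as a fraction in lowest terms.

7/8

Row minima are 11 and -6, so Row's maximin is 11; column maxima are 14 and 15, so Column's minimax is 14. These differ, so the equilibrium is in mixed strategies.
Let Row play a with probability p. Column is indifferent when 14p − 6(1−p) = 11p + 15(1−p), giving p = 7/8.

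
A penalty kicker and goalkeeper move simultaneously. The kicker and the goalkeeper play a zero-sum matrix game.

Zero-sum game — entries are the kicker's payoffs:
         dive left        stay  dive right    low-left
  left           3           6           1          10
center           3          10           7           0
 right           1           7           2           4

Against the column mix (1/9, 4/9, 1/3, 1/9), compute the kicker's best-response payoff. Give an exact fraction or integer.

left: (3)·(1/9) + (6)·(4/9) + (1)·(1/3) + (10)·(1/9) = 40/9.
center: (3)·(1/9) + (10)·(4/9) + (7)·(1/3) + (0)·(1/9) = 64/9.
right: (1)·(1/9) + (7)·(4/9) + (2)·(1/3) + (4)·(1/9) = 13/3.
The best pure response is center with expected payoff 64/9.

64/9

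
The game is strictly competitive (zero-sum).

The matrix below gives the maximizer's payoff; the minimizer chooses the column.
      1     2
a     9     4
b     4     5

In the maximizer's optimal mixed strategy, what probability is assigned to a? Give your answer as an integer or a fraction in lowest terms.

Row minima are 4 and 4, so the maximizer's maximin is 4; column maxima are 9 and 5, so the minimizer's minimax is 5. These differ, so the equilibrium is in mixed strategies.
Let the maximizer play a with probability p. The minimizer is indifferent when 9p + 4(1−p) = 4p + 5(1−p), giving p = 1/6.

1/6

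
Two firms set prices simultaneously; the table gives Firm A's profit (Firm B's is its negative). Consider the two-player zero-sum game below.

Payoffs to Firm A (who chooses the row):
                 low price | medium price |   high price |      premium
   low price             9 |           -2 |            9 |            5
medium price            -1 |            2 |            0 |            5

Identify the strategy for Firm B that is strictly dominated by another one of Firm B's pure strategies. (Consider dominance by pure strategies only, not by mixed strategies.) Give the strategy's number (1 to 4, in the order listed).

Firm B prefers columns that give Firm A less. Compare premium with medium price: -2 < 5, 2 < 5.
So medium price strictly dominates premium for Firm B; premium is strictly dominated.

4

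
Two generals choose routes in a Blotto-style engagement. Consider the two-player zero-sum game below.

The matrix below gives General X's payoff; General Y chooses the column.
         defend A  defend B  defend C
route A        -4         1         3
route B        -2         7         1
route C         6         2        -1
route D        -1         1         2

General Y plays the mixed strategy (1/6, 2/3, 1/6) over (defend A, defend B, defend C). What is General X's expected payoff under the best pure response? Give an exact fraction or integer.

9/2

route A: (-4)·(1/6) + (1)·(2/3) + (3)·(1/6) = 1/2.
route B: (-2)·(1/6) + (7)·(2/3) + (1)·(1/6) = 9/2.
route C: (6)·(1/6) + (2)·(2/3) + (-1)·(1/6) = 13/6.
route D: (-1)·(1/6) + (1)·(2/3) + (2)·(1/6) = 5/6.
The best pure response is route B with expected payoff 9/2.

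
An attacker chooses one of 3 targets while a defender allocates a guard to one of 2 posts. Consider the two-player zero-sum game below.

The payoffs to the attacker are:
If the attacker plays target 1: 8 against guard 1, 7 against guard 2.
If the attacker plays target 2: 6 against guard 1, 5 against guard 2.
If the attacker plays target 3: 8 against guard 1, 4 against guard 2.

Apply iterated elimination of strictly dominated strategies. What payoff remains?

Column guard 1 is strictly dominated by guard 2 for the defender (7<8, 5<6, 4<8); eliminate guard 1.
Row target 2 is strictly dominated by row target 1 (7>5); eliminate target 2.
Row target 3 is strictly dominated by row target 1 (7>4); eliminate target 3.
Only (target 1, guard 2) remains, with payoff 7.

7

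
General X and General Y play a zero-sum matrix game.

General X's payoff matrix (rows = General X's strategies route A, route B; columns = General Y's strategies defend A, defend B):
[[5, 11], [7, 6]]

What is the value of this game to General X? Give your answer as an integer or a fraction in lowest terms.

Row minima are 5 and 6, so General X's maximin is 6; column maxima are 7 and 11, so General Y's minimax is 7. These differ, so the equilibrium is in mixed strategies.
Let General X play route A with probability p. General Y is indifferent when 5p + 7(1−p) = 11p + 6(1−p), giving p = 1/7.
Let General Y play defend A with probability q. General X is indifferent when 5q + 11(1−q) = 7q + 6(1−q), giving q = 5/7.
The value is 5·(5/7) + (11)·(2/7) = 47/7.

47/7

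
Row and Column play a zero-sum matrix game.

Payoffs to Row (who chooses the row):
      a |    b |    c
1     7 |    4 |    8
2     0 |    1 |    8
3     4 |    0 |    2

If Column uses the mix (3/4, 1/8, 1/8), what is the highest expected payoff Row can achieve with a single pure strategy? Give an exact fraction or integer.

1: (7)·(3/4) + (4)·(1/8) + (8)·(1/8) = 27/4.
2: (0)·(3/4) + (1)·(1/8) + (8)·(1/8) = 9/8.
3: (4)·(3/4) + (0)·(1/8) + (2)·(1/8) = 13/4.
The best pure response is 1 with expected payoff 27/4.

27/4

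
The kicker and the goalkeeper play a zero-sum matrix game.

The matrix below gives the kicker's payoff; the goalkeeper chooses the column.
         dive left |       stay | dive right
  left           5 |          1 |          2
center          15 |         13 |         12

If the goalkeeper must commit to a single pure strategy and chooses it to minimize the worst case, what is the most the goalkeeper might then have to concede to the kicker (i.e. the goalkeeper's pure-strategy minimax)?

12

The worst case (largest entry) in each column is dive left: 15, stay: 13, dive right: 12.
The best (smallest) of these is 12.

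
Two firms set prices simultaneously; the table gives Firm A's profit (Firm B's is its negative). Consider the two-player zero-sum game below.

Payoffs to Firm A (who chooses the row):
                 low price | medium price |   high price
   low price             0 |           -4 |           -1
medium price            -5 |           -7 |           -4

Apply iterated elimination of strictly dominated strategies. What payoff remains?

-4

Row medium price is strictly dominated by row low price (0>-5, -4>-7, -1>-4); eliminate medium price.
Column low price is strictly dominated by medium price for Firm B (-4<0); eliminate low price.
Column high price is strictly dominated by medium price for Firm B (-4<-1); eliminate high price.
Only (low price, medium price) remains, with payoff -4.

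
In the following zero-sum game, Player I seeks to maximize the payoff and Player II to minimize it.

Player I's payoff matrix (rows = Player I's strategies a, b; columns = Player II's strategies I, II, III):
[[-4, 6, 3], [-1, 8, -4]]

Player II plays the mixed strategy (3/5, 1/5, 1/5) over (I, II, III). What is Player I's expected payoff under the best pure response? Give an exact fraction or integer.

1/5

a: (-4)·(3/5) + (6)·(1/5) + (3)·(1/5) = -3/5.
b: (-1)·(3/5) + (8)·(1/5) + (-4)·(1/5) = 1/5.
The best pure response is b with expected payoff 1/5.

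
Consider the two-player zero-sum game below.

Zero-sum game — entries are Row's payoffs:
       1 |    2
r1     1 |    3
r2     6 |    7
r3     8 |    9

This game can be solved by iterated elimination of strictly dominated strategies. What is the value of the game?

Column 2 is strictly dominated by 1 for Column (1<3, 6<7, 8<9); eliminate 2.
Row r1 is strictly dominated by row r2 (6>1); eliminate r1.
Row r2 is strictly dominated by row r3 (8>6); eliminate r2.
Only (r3, 1) remains, with payoff 8.

8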